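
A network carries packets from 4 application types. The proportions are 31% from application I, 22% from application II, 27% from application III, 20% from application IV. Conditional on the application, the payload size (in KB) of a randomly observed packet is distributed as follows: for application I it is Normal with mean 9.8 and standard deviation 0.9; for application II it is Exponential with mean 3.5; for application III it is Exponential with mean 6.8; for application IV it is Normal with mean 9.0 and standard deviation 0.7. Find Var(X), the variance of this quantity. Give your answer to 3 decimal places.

21.268

Per component, I: μ=9.8, E[X²]=96.85; II: μ=3.5, E[X²]=24.5; III: μ=6.8, E[X²]=92.48; IV: μ=9, E[X²]=81.49.
E[X] = 0.31·9.8 + 0.22·3.5 + 0.27·6.8 + 0.2·9 = 7.444.
E[X²] = 0.31·96.85 + 0.22·24.5 + 0.27·92.48 + 0.2·81.49 = 76.6811.
Var(X) = E[X²] − (E[X])² = 76.6811 − 55.4131 = 21.268.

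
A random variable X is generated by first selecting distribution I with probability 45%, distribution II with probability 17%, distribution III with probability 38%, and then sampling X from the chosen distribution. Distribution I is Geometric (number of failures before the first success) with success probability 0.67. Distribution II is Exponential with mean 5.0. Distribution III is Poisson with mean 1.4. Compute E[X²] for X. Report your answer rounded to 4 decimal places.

10.2168

For each component E[X²] = Var + (mean)², giving I: 0.977723; II: 50; III: 3.36.
Overall E[X²] = 0.45·0.977723 + 0.17·50 + 0.38·3.36 = 10.2168.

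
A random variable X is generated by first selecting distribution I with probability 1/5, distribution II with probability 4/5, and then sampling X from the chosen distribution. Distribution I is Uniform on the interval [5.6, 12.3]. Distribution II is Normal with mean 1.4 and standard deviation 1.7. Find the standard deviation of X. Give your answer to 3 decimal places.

Per component, I: μ=8.95, E[X²]=83.8433; II: μ=1.4, E[X²]=4.85.
E[X] = 0.2·8.95 + 0.8·1.4 = 2.91.
E[X²] = 0.2·83.8433 + 0.8·4.85 = 20.6487.
Var(X) = E[X²] − (E[X])² = 20.6487 − 8.4681 = 12.1806.
SD(X) = √12.1806 = 3.49007.

3.490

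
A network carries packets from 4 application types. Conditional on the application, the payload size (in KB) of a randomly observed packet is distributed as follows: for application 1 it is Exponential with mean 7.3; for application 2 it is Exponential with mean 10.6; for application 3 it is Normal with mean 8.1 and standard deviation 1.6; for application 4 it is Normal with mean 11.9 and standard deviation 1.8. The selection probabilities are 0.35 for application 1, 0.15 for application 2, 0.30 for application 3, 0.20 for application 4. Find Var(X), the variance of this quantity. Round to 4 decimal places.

Per component, 1: μ=7.3, E[X²]=106.58; 2: μ=10.6, E[X²]=224.72; 3: μ=8.1, E[X²]=68.17; 4: μ=11.9, E[X²]=144.85.
E[X] = 0.35·7.3 + 0.15·10.6 + 0.3·8.1 + 0.2·11.9 = 8.955.
E[X²] = 0.35·106.58 + 0.15·224.72 + 0.3·68.17 + 0.2·144.85 = 120.432.
Var(X) = E[X²] − (E[X])² = 120.432 − 80.192 = 40.24.

40.2400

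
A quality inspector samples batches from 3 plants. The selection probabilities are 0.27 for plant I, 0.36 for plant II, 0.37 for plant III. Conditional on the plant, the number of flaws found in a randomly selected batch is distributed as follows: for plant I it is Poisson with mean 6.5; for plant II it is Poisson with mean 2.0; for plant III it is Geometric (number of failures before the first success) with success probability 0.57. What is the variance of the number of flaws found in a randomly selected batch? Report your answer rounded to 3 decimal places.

8.438

Per component, I: μ=6.5, E[X²]=48.75; II: μ=2, E[X²]=6; III: μ=0.754386, E[X²]=1.89258.
E[X] = 0.27·6.5 + 0.36·2 + 0.37·0.754386 = 2.75412.
E[X²] = 0.27·48.75 + 0.36·6 + 0.37·1.89258 = 16.0228.
Var(X) = E[X²] − (E[X])² = 16.0228 − 7.58519 = 8.43756.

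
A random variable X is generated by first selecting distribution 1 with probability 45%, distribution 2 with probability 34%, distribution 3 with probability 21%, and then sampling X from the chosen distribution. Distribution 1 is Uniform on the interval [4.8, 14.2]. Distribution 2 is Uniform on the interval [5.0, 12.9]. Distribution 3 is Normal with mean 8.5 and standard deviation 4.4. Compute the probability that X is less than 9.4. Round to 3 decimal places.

0.532

Conditional on each component, P(X < 9.4): 1: 0.489362; 2: 0.556962; 3: 0.581036.
By total probability, P(X < 9.4) = 0.45·0.489362 + 0.34·0.556962 + 0.21·0.581036 = 0.531597.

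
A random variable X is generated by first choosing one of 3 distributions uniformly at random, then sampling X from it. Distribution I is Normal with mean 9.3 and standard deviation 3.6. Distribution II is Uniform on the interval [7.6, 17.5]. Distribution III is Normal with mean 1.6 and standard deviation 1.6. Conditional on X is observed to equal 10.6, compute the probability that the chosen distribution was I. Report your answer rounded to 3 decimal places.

0.507

Likelihoods f(10.6 | ·): I: 0.103822; II: 0.10101; III: 3.35827e-08.
Posterior ∝ prior × likelihood. Numerator for I: 0.333333·0.103822 = 0.0346075.
Normalizing constant: 0.333333·0.103822 + 0.333333·0.10101 + 0.333333·3.35827e-08 = 0.0682775.
P(I | observation) = 0.0346075 / 0.0682775 = 0.506865.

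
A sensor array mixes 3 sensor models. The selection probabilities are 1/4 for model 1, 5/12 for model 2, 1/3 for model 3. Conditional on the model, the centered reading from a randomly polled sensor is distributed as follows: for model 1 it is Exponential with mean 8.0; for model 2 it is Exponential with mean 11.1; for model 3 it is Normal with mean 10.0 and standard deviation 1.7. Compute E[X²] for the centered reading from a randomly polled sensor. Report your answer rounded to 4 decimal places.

For each component E[X²] = Var + (mean)², giving 1: 128; 2: 246.42; 3: 102.89.
Overall E[X²] = 0.25·128 + 0.416667·246.42 + 0.333333·102.89 = 168.972.

168.9717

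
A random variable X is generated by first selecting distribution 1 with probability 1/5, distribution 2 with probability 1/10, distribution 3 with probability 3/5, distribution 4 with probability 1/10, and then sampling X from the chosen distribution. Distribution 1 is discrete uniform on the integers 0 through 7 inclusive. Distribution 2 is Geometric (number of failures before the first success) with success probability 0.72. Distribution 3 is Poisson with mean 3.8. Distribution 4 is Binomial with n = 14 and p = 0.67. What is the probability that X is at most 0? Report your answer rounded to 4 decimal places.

Conditional on each component, P(X ≤ 0): 1: 0.125; 2: 0.72; 3: 0.0223708; 4: 1.81633e-07.
By total probability, P(X ≤ 0) = 0.2·0.125 + 0.1·0.72 + 0.6·0.0223708 + 0.1·1.81633e-07 = 0.110422.

0.1104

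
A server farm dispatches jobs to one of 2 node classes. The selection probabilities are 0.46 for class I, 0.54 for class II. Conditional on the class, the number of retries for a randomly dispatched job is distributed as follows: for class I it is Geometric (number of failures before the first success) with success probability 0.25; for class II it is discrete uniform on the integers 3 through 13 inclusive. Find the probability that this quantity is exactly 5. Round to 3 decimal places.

Conditional on each class, P(X = 5): I: 0.0593262; II: 0.0909091.
By total probability, P(X = 5) = 0.46·0.0593262 + 0.54·0.0909091 = 0.0763809.

0.076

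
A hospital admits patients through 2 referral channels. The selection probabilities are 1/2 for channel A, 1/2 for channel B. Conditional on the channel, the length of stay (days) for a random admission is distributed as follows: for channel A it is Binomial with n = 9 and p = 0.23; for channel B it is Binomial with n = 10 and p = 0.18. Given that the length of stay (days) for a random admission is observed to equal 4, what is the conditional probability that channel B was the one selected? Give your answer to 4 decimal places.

Likelihoods P(X=4 | ·): A: 0.0954411; B: 0.0670181.
Posterior ∝ prior × likelihood. Numerator for B: 0.5·0.0670181 = 0.0335091.
Normalizing constant: 0.5·0.0954411 + 0.5·0.0670181 = 0.0812296.
P(B | observation) = 0.0335091 / 0.0812296 = 0.412523.

0.4125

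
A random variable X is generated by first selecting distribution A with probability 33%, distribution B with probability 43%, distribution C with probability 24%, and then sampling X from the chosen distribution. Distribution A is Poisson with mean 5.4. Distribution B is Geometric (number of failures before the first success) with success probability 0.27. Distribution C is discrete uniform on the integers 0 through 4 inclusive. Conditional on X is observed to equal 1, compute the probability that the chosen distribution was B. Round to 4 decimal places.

Likelihoods P(X=1 | ·): A: 0.0243895; B: 0.1971; C: 0.2.
Posterior ∝ prior × likelihood. Numerator for B: 0.43·0.1971 = 0.084753.
Normalizing constant: 0.33·0.0243895 + 0.43·0.1971 + 0.24·0.2 = 0.140802.
P(B | observation) = 0.084753 / 0.140802 = 0.601932.

0.6019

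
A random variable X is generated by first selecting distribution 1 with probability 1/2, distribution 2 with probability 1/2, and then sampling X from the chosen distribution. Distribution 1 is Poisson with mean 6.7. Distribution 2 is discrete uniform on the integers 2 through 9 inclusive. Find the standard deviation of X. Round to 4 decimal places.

Per component, 1: μ=6.7, E[X²]=51.59; 2: μ=5.5, E[X²]=35.5.
E[X] = 0.5·6.7 + 0.5·5.5 = 6.1.
E[X²] = 0.5·51.59 + 0.5·35.5 = 43.545.
Var(X) = E[X²] − (E[X])² = 43.545 − 37.21 = 6.335.
SD(X) = √6.335 = 2.51694.

2.5169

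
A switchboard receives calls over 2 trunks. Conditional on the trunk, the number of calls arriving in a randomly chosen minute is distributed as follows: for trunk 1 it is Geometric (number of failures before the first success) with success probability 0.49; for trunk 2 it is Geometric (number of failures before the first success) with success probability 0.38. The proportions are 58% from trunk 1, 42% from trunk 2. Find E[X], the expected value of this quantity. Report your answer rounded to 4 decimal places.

Component means — 1: 1.04082; 2: 1.63158.
E[X] = 0.58·1.04082 + 0.42·1.63158 = 1.28894.

1.2889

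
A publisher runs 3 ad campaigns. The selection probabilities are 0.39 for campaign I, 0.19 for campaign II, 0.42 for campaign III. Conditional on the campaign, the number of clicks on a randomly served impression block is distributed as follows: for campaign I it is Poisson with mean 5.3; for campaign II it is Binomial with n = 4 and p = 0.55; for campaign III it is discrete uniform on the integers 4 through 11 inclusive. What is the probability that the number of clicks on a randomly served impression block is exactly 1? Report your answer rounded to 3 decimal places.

Conditional on each campaign, P(X = 1): I: 0.0264554; II: 0.200475; III: 0.
By total probability, P(X = 1) = 0.39·0.0264554 + 0.19·0.200475 + 0.42·0 = 0.0484079.

0.048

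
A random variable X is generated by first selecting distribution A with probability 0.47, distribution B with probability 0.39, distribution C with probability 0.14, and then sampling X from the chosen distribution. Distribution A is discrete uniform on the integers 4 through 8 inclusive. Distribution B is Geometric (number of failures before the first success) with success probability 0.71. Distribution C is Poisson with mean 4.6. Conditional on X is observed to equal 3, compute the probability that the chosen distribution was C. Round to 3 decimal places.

0.772

Likelihoods P(X=3 | ·): A: 0; B: 0.0173162; C: 0.163068.
Posterior ∝ prior × likelihood. Numerator for C: 0.14·0.163068 = 0.0228295.
Normalizing constant: 0.47·0 + 0.39·0.0173162 + 0.14·0.163068 = 0.0295828.
P(C | observation) = 0.0228295 / 0.0295828 = 0.771715.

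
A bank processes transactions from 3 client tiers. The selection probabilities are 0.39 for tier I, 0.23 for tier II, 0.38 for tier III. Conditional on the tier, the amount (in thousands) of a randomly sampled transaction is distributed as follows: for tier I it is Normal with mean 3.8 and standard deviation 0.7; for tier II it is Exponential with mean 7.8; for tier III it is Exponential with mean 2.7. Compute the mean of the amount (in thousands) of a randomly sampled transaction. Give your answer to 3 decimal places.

Component means — I: 3.8; II: 7.8; III: 2.7.
E[X] = 0.39·3.8 + 0.23·7.8 + 0.38·2.7 = 4.302.

4.302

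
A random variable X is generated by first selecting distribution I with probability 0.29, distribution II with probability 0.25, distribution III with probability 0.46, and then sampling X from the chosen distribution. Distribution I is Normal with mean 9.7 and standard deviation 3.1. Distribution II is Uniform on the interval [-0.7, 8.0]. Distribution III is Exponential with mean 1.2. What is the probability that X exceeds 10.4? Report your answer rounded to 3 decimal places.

Conditional on each component, P(X > 10.4): I: 0.410676; II: 0; III: 0.000172232.
By total probability, P(X > 10.4) = 0.29·0.410676 + 0.25·0 + 0.46·0.000172232 = 0.119175.

0.119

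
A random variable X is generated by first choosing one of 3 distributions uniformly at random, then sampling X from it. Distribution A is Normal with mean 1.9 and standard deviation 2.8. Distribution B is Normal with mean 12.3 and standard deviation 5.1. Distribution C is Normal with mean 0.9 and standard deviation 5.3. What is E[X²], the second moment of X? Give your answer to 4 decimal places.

72.5500

For each component E[X²] = Var + (mean)², giving A: 11.45; B: 177.3; C: 28.9.
Overall E[X²] = 0.333333·11.45 + 0.333333·177.3 + 0.333333·28.9 = 72.55.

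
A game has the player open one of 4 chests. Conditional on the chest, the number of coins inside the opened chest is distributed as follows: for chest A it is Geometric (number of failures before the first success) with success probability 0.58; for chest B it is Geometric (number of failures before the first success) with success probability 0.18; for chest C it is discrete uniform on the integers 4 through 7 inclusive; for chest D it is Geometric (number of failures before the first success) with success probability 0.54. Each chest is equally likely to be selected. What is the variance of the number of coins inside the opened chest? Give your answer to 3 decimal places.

Per component, A: μ=0.724138, E[X²]=1.77289; B: μ=4.55556, E[X²]=46.0617; C: μ=5.5, E[X²]=31.5; D: μ=0.851852, E[X²]=2.30316.
E[X] = 0.25·0.724138 + 0.25·4.55556 + 0.25·5.5 + 0.25·0.851852 = 2.90789.
E[X²] = 0.25·1.77289 + 0.25·46.0617 + 0.25·31.5 + 0.25·2.30316 = 20.4094.
Var(X) = E[X²] − (E[X])² = 20.4094 − 8.4558 = 11.9536.

11.954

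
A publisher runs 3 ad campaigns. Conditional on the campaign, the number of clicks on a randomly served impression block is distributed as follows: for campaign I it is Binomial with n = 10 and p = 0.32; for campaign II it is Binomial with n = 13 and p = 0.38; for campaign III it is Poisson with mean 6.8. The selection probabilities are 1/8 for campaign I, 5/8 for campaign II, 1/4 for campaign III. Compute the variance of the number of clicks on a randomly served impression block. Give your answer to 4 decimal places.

5.0683

Per component, I: μ=3.2, E[X²]=12.416; II: μ=4.94, E[X²]=27.4664; III: μ=6.8, E[X²]=53.04.
E[X] = 0.125·3.2 + 0.625·4.94 + 0.25·6.8 = 5.1875.
E[X²] = 0.125·12.416 + 0.625·27.4664 + 0.25·53.04 = 31.9785.
Var(X) = E[X²] − (E[X])² = 31.9785 − 26.9102 = 5.06834.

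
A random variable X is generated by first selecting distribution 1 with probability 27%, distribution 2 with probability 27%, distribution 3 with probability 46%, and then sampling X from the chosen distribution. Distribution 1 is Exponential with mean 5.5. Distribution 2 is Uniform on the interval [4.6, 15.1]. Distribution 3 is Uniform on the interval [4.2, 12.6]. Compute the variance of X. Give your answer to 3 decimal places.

Per component, 1: μ=5.5, E[X²]=60.5; 2: μ=9.85, E[X²]=106.21; 3: μ=8.4, E[X²]=76.44.
E[X] = 0.27·5.5 + 0.27·9.85 + 0.46·8.4 = 8.0085.
E[X²] = 0.27·60.5 + 0.27·106.21 + 0.46·76.44 = 80.1741.
Var(X) = E[X²] − (E[X])² = 80.1741 − 64.1361 = 16.038.

16.038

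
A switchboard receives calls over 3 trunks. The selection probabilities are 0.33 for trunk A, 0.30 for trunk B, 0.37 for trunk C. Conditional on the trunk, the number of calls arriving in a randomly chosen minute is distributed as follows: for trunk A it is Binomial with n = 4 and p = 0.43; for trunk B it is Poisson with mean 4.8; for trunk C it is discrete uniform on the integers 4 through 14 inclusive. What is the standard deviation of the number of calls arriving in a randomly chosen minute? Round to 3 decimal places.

3.851

Per component, A: μ=1.72, E[X²]=3.9388; B: μ=4.8, E[X²]=27.84; C: μ=9, E[X²]=91.
E[X] = 0.33·1.72 + 0.3·4.8 + 0.37·9 = 5.3376.
E[X²] = 0.33·3.9388 + 0.3·27.84 + 0.37·91 = 43.3218.
Var(X) = E[X²] − (E[X])² = 43.3218 − 28.49 = 14.8318.
SD(X) = √14.8318 = 3.85121.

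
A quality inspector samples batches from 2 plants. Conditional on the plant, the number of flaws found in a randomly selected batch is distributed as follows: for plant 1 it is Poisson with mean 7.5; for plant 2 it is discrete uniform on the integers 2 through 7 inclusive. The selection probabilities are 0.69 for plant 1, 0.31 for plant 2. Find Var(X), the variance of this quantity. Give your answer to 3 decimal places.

8.004

Per component, 1: μ=7.5, E[X²]=63.75; 2: μ=4.5, E[X²]=23.1667.
E[X] = 0.69·7.5 + 0.31·4.5 = 6.57.
E[X²] = 0.69·63.75 + 0.31·23.1667 = 51.1692.
Var(X) = E[X²] − (E[X])² = 51.1692 − 43.1649 = 8.00427.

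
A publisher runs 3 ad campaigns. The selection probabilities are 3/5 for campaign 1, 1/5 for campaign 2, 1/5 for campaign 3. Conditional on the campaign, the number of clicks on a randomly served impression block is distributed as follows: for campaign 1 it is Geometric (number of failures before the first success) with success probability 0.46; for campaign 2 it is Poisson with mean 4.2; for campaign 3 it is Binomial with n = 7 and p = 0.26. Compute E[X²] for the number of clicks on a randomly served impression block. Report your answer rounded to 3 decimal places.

7.658

For each component E[X²] = Var + (mean)², giving 1: 3.93006; 2: 21.84; 3: 4.6592.
Overall E[X²] = 0.6·3.93006 + 0.2·21.84 + 0.2·4.6592 = 7.65787.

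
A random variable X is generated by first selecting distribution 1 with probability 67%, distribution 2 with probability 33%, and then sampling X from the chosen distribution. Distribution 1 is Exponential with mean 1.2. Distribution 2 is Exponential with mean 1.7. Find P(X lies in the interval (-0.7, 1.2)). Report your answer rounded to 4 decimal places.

0.5906

Conditional on each component, P(-0.7 < X < 1.2): 1: 0.632121; 2: 0.506327.
By total probability, P(-0.7 < X < 1.2) = 0.67·0.632121 + 0.33·0.506327 = 0.590609.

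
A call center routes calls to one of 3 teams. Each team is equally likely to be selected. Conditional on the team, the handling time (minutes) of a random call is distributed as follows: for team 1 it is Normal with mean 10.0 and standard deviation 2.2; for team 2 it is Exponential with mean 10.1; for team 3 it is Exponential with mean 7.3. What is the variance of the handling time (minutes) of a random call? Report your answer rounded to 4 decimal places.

55.0622

Per component, 1: μ=10, E[X²]=104.84; 2: μ=10.1, E[X²]=204.02; 3: μ=7.3, E[X²]=106.58.
E[X] = 0.333333·10 + 0.333333·10.1 + 0.333333·7.3 = 9.13333.
E[X²] = 0.333333·104.84 + 0.333333·204.02 + 0.333333·106.58 = 138.48.
Var(X) = E[X²] − (E[X])² = 138.48 − 83.4178 = 55.0622.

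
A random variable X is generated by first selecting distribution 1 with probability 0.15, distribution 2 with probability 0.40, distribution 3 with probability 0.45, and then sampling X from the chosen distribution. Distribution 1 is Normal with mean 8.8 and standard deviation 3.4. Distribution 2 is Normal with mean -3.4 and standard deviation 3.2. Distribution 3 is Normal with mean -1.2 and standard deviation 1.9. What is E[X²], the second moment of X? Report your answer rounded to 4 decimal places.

For each component E[X²] = Var + (mean)², giving 1: 89; 2: 21.8; 3: 5.05.
Overall E[X²] = 0.15·89 + 0.4·21.8 + 0.45·5.05 = 24.3425.

24.3425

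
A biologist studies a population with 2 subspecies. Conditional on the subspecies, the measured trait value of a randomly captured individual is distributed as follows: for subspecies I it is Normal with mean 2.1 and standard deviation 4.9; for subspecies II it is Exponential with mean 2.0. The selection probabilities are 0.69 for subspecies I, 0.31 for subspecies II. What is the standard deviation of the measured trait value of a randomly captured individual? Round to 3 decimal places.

4.220

Per component, I: μ=2.1, E[X²]=28.42; II: μ=2, E[X²]=8.
E[X] = 0.69·2.1 + 0.31·2 = 2.069.
E[X²] = 0.69·28.42 + 0.31·8 = 22.0898.
Var(X) = E[X²] − (E[X])² = 22.0898 − 4.28076 = 17.809.
SD(X) = √17.809 = 4.22008.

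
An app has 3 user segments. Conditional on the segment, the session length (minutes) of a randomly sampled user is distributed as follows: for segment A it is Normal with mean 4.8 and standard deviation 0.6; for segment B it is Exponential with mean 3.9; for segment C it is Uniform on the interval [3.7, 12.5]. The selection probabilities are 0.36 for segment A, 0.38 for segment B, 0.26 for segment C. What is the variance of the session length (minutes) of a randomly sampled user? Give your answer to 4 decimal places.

Per component, A: μ=4.8, E[X²]=23.4; B: μ=3.9, E[X²]=30.42; C: μ=8.1, E[X²]=72.0633.
E[X] = 0.36·4.8 + 0.38·3.9 + 0.26·8.1 = 5.316.
E[X²] = 0.36·23.4 + 0.38·30.42 + 0.26·72.0633 = 38.7201.
Var(X) = E[X²] − (E[X])² = 38.7201 − 28.2599 = 10.4602.

10.4602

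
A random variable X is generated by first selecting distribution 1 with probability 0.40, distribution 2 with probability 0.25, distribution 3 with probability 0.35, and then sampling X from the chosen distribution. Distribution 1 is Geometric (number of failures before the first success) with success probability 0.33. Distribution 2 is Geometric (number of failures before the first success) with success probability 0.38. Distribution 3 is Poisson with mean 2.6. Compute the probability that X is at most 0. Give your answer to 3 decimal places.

Conditional on each component, P(X ≤ 0): 1: 0.33; 2: 0.38; 3: 0.0742736.
By total probability, P(X ≤ 0) = 0.4·0.33 + 0.25·0.38 + 0.35·0.0742736 = 0.252996.

0.253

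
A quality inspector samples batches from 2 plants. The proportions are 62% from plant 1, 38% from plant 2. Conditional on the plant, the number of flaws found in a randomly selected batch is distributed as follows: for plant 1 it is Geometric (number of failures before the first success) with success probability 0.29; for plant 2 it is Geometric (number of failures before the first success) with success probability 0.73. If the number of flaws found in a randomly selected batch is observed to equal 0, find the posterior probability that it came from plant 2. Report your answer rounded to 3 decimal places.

0.607

Likelihoods P(X=0 | ·): 1: 0.29; 2: 0.73.
Posterior ∝ prior × likelihood. Numerator for 2: 0.38·0.73 = 0.2774.
Normalizing constant: 0.62·0.29 + 0.38·0.73 = 0.4572.
P(2 | observation) = 0.2774 / 0.4572 = 0.606737.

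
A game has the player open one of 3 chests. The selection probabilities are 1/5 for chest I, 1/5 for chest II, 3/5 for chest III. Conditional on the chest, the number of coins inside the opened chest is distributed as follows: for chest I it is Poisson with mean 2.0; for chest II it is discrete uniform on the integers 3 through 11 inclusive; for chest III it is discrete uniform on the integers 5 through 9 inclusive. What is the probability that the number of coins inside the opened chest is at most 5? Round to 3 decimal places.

Conditional on each chest, P(X ≤ 5): I: 0.983436; II: 0.333333; III: 0.2.
By total probability, P(X ≤ 5) = 0.2·0.983436 + 0.2·0.333333 + 0.6·0.2 = 0.383354.

0.383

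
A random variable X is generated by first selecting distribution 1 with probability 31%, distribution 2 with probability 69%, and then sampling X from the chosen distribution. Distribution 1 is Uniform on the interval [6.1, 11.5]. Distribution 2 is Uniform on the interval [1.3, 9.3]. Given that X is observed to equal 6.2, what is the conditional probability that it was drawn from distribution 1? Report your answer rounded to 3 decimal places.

0.400

Likelihoods f(6.2 | ·): 1: 0.185185; 2: 0.125.
Posterior ∝ prior × likelihood. Numerator for 1: 0.31·0.185185 = 0.0574074.
Normalizing constant: 0.31·0.185185 + 0.69·0.125 = 0.143657.
P(1 | observation) = 0.0574074 / 0.143657 = 0.399613.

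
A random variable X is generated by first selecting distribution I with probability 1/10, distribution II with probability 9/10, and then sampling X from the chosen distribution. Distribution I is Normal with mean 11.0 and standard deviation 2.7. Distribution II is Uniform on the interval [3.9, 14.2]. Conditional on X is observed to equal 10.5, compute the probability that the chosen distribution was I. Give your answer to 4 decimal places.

Likelihoods f(10.5 | ·): I: 0.145244; II: 0.0970874.
Posterior ∝ prior × likelihood. Numerator for I: 0.1·0.145244 = 0.0145244.
Normalizing constant: 0.1·0.145244 + 0.9·0.0970874 = 0.101903.
P(I | observation) = 0.0145244 / 0.101903 = 0.142532.

0.1425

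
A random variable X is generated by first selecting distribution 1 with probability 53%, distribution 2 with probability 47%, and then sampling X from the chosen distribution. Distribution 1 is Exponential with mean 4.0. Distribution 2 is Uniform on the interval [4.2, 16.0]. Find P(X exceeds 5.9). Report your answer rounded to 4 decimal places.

Conditional on each component, P(X > 5.9): 1: 0.228779; 2: 0.855932.
By total probability, P(X > 5.9) = 0.53·0.228779 + 0.47·0.855932 = 0.523541.

0.5235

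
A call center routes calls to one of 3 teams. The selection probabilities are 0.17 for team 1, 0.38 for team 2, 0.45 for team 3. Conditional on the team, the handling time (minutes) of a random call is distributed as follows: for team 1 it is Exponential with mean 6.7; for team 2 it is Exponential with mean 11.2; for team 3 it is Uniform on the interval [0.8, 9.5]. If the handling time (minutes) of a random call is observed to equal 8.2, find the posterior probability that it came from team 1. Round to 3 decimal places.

0.099

Likelihoods f(8.2 | ·): 1: 0.0438935; 2: 0.0429355; 3: 0.114943.
Posterior ∝ prior × likelihood. Numerator for 1: 0.17·0.0438935 = 0.0074619.
Normalizing constant: 0.17·0.0438935 + 0.38·0.0429355 + 0.45·0.114943 = 0.0755015.
P(1 | observation) = 0.0074619 / 0.0755015 = 0.0988311.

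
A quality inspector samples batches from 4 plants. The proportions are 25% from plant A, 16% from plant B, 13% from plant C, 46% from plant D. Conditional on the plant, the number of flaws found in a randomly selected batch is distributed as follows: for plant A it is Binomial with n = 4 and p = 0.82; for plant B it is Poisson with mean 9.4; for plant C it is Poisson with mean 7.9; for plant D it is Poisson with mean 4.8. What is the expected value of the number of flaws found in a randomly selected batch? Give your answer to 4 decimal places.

5.5590

Component means — A: 3.28; B: 9.4; C: 7.9; D: 4.8.
E[X] = 0.25·3.28 + 0.16·9.4 + 0.13·7.9 + 0.46·4.8 = 5.559.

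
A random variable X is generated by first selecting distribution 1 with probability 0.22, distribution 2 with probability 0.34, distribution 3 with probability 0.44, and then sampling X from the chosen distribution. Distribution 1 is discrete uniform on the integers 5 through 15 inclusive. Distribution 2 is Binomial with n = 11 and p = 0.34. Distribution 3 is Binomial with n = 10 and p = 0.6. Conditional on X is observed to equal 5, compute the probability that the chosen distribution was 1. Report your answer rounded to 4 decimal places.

0.1196

Likelihoods P(X=5 | ·): 1: 0.0909091; 2: 0.1735; 3: 0.200658.
Posterior ∝ prior × likelihood. Numerator for 1: 0.22·0.0909091 = 0.02.
Normalizing constant: 0.22·0.0909091 + 0.34·0.1735 + 0.44·0.200658 = 0.16728.
P(1 | observation) = 0.02 / 0.16728 = 0.11956.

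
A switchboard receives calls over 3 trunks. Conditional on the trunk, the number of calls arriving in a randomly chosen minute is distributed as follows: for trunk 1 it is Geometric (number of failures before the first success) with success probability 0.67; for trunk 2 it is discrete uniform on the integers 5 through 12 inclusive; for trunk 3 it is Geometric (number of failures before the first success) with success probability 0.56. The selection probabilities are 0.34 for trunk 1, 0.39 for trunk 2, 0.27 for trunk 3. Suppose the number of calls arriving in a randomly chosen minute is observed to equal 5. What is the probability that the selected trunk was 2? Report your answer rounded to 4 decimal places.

Likelihoods P(X=5 | ·): 1: 0.00262207; 2: 0.125; 3: 0.00923531.
Posterior ∝ prior × likelihood. Numerator for 2: 0.39·0.125 = 0.04875.
Normalizing constant: 0.34·0.00262207 + 0.39·0.125 + 0.27·0.00923531 = 0.052135.
P(2 | observation) = 0.04875 / 0.052135 = 0.935072.

0.9351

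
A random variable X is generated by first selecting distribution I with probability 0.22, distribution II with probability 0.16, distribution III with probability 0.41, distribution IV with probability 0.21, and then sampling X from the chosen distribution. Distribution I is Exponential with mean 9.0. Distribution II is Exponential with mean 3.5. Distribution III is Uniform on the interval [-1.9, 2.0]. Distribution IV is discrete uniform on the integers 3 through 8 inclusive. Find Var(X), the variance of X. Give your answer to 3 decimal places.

33.241

Per component, I: μ=9, E[X²]=162; II: μ=3.5, E[X²]=24.5; III: μ=0.05, E[X²]=1.27; IV: μ=5.5, E[X²]=33.1667.
E[X] = 0.22·9 + 0.16·3.5 + 0.41·0.05 + 0.21·5.5 = 3.7155.
E[X²] = 0.22·162 + 0.16·24.5 + 0.41·1.27 + 0.21·33.1667 = 47.0457.
Var(X) = E[X²] − (E[X])² = 47.0457 − 13.8049 = 33.2408.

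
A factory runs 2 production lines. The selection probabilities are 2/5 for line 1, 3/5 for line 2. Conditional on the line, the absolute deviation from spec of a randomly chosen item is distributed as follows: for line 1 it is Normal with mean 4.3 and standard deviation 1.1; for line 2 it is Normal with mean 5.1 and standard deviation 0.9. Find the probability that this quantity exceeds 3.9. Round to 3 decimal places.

Conditional on each line, P(X > 3.9): 1: 0.641935; 2: 0.908789.
By total probability, P(X > 3.9) = 0.4·0.641935 + 0.6·0.908789 = 0.802047.

0.802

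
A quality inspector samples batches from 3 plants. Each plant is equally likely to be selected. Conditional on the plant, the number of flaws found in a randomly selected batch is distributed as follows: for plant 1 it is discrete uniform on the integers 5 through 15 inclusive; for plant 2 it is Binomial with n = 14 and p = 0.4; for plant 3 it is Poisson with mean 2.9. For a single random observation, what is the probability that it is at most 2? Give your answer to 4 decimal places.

Conditional on each plant, P(X ≤ 2): 1: 0; 2: 0.0397916; 3: 0.445963.
By total probability, P(X ≤ 2) = 0.333333·0 + 0.333333·0.0397916 + 0.333333·0.445963 = 0.161918.

0.1619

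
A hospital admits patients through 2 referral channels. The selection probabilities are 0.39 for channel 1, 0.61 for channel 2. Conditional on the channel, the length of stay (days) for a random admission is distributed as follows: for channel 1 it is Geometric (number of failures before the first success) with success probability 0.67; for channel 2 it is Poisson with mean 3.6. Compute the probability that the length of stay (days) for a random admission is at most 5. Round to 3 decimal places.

0.904

Conditional on each channel, P(X ≤ 5): 1: 0.998709; 2: 0.844119.
By total probability, P(X ≤ 5) = 0.39·0.998709 + 0.61·0.844119 = 0.904409.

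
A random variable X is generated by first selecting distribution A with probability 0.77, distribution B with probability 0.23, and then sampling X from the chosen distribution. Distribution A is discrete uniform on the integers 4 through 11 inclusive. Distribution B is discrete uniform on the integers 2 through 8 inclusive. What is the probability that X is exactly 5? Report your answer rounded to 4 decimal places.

0.1291

Conditional on each component, P(X = 5): A: 0.125; B: 0.142857.
By total probability, P(X = 5) = 0.77·0.125 + 0.23·0.142857 = 0.129107.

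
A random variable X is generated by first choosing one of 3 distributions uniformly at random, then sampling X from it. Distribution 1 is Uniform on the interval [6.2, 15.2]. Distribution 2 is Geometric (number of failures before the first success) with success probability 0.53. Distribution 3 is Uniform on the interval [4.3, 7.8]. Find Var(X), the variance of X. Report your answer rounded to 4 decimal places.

Per component, 1: μ=10.7, E[X²]=121.24; 2: μ=0.886792, E[X²]=2.45959; 3: μ=6.05, E[X²]=37.6233.
E[X] = 0.333333·10.7 + 0.333333·0.886792 + 0.333333·6.05 = 5.87893.
E[X²] = 0.333333·121.24 + 0.333333·2.45959 + 0.333333·37.6233 = 53.7743.
Var(X) = E[X²] − (E[X])² = 53.7743 − 34.5618 = 19.2125.

19.2125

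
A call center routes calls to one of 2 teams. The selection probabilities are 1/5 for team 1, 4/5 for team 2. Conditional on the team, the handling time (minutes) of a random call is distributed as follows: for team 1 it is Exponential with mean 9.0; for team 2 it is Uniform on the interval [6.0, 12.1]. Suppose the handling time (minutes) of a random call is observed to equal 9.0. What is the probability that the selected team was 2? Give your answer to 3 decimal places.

Likelihoods f(9.0 | ·): 1: 0.0408755; 2: 0.163934.
Posterior ∝ prior × likelihood. Numerator for 2: 0.8·0.163934 = 0.131148.
Normalizing constant: 0.2·0.0408755 + 0.8·0.163934 = 0.139323.
P(2 | observation) = 0.131148 / 0.139323 = 0.941323.

0.941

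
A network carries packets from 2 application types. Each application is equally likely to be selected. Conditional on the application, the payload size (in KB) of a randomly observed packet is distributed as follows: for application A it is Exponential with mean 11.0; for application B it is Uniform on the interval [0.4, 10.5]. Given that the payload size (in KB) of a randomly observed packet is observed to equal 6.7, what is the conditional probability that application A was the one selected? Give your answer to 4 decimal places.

Likelihoods f(6.7 | ·): A: 0.0494405; B: 0.0990099.
Posterior ∝ prior × likelihood. Numerator for A: 0.5·0.0494405 = 0.0247202.
Normalizing constant: 0.5·0.0494405 + 0.5·0.0990099 = 0.0742252.
P(A | observation) = 0.0247202 / 0.0742252 = 0.333044.

0.3330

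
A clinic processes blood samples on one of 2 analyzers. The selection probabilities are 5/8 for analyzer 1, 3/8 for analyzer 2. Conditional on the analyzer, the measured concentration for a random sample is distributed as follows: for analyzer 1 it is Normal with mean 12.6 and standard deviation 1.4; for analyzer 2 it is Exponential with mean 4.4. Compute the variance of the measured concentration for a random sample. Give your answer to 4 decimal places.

Per component, 1: μ=12.6, E[X²]=160.72; 2: μ=4.4, E[X²]=38.72.
E[X] = 0.625·12.6 + 0.375·4.4 = 9.525.
E[X²] = 0.625·160.72 + 0.375·38.72 = 114.97.
Var(X) = E[X²] − (E[X])² = 114.97 − 90.7256 = 24.2444.

24.2444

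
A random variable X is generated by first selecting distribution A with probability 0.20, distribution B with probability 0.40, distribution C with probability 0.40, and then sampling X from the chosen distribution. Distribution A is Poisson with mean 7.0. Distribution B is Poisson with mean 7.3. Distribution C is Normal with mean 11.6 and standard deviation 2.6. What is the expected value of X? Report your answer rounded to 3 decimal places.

8.960

Component means — A: 7; B: 7.3; C: 11.6.
E[X] = 0.2·7 + 0.4·7.3 + 0.4·11.6 = 8.96.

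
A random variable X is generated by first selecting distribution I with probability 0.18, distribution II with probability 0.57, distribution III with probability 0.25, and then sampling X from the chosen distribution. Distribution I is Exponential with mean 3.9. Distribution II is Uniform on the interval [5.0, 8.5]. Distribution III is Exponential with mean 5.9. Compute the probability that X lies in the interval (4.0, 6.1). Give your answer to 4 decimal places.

0.2440

Conditional on each component, P(4.0 < X < 6.1): I: 0.149291; II: 0.314286; III: 0.152031.
By total probability, P(4.0 < X < 6.1) = 0.18·0.149291 + 0.57·0.314286 + 0.25·0.152031 = 0.244023.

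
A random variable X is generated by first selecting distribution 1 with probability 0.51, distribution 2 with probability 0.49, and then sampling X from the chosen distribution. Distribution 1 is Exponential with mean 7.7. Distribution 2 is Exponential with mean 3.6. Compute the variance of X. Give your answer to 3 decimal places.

Per component, 1: μ=7.7, E[X²]=118.58; 2: μ=3.6, E[X²]=25.92.
E[X] = 0.51·7.7 + 0.49·3.6 = 5.691.
E[X²] = 0.51·118.58 + 0.49·25.92 = 73.1766.
Var(X) = E[X²] − (E[X])² = 73.1766 − 32.3875 = 40.7891.

40.789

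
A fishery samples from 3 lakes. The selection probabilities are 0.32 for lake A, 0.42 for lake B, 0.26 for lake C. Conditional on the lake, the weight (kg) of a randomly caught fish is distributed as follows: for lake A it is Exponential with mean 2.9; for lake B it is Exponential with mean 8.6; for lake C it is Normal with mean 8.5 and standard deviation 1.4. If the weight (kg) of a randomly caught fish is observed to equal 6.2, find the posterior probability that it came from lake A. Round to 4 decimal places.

0.2324

Likelihoods f(6.2 | ·): A: 0.0406547; B: 0.0565465; C: 0.0739105.
Posterior ∝ prior × likelihood. Numerator for A: 0.32·0.0406547 = 0.0130095.
Normalizing constant: 0.32·0.0406547 + 0.42·0.0565465 + 0.26·0.0739105 = 0.0559757.
P(A | observation) = 0.0130095 / 0.0559757 = 0.232413.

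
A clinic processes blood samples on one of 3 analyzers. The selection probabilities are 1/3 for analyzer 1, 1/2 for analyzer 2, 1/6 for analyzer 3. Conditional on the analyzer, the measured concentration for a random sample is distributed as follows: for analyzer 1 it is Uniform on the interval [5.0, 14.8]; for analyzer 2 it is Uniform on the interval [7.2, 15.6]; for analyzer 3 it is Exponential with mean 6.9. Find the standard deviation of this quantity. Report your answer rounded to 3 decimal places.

Per component, 1: μ=9.9, E[X²]=106.013; 2: μ=11.4, E[X²]=135.84; 3: μ=6.9, E[X²]=95.22.
E[X] = 0.333333·9.9 + 0.5·11.4 + 0.166667·6.9 = 10.15.
E[X²] = 0.333333·106.013 + 0.5·135.84 + 0.166667·95.22 = 119.128.
Var(X) = E[X²] − (E[X])² = 119.128 − 103.023 = 16.1053.
SD(X) = √16.1053 = 4.01314.

4.013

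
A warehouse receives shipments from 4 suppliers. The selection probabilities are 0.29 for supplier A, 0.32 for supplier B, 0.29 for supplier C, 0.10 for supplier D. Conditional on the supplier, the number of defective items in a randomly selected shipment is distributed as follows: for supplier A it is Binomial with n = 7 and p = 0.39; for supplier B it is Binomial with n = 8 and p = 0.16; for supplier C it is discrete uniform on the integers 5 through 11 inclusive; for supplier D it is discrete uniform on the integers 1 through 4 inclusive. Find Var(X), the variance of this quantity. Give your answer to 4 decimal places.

Per component, A: μ=2.73, E[X²]=9.1182; B: μ=1.28, E[X²]=2.7136; C: μ=8, E[X²]=68; D: μ=2.5, E[X²]=7.5.
E[X] = 0.29·2.73 + 0.32·1.28 + 0.29·8 + 0.1·2.5 = 3.7713.
E[X²] = 0.29·9.1182 + 0.32·2.7136 + 0.29·68 + 0.1·7.5 = 23.9826.
Var(X) = E[X²] − (E[X])² = 23.9826 − 14.2227 = 9.75993.

9.7599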